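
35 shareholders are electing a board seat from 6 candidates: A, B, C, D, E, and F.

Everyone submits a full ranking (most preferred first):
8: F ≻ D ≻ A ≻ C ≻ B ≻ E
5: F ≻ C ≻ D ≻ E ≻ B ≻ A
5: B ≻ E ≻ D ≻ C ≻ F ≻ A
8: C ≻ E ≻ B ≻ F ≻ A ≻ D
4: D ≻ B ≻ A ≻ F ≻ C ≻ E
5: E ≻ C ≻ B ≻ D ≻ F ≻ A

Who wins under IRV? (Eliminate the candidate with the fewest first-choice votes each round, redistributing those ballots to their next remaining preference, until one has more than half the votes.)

C

Round 1: A 0, B 5, C 8, D 4, E 5, F 13. A eliminated.
Round 2: B 5, C 8, D 4, E 5, F 13. D eliminated.
Round 3: B 9, C 8, E 5, F 13. E eliminated.
Round 4: B 9, C 13, F 13. B eliminated.
Round 5: C 18, F 17. C has a majority (≥18).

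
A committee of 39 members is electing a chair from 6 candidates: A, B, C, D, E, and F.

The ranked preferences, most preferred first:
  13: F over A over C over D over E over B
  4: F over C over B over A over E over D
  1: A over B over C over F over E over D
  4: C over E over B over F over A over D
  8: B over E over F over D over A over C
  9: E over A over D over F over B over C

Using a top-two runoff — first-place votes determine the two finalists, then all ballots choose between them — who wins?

Round 1 first-place votes: A 1, B 8, C 4, D 0, E 9, F 17. F and E advance.
Runoff: F is ranked above E on 18 ballots, E above F on 21.

E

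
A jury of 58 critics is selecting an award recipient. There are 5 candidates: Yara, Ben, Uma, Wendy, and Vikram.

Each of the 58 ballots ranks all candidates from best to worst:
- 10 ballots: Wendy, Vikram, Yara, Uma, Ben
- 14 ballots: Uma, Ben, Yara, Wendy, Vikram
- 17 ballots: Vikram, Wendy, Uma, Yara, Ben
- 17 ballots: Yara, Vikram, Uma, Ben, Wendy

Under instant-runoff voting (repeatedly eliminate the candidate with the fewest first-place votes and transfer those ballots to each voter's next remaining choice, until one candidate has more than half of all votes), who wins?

Yara

Round 1: Yara 17, Ben 0, Uma 14, Wendy 10, Vikram 17. Ben eliminated.
Round 2: Yara 17, Uma 14, Wendy 10, Vikram 17. Wendy eliminated.
Round 3: Yara 17, Uma 14, Vikram 27. Uma eliminated.
Round 4: Yara 31, Vikram 27. Yara has a majority (≥30).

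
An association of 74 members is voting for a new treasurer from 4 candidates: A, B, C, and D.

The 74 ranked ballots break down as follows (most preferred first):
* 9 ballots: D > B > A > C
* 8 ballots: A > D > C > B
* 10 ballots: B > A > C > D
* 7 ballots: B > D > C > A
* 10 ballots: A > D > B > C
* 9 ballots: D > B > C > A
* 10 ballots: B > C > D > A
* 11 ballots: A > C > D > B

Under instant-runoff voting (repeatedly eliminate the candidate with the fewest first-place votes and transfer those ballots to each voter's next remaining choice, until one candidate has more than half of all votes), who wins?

B

Round 1: A 29, B 27, C 0, D 18. C eliminated.
Round 2: A 29, B 27, D 18. D eliminated.
Round 3: A 29, B 45. B has a majority (≥38).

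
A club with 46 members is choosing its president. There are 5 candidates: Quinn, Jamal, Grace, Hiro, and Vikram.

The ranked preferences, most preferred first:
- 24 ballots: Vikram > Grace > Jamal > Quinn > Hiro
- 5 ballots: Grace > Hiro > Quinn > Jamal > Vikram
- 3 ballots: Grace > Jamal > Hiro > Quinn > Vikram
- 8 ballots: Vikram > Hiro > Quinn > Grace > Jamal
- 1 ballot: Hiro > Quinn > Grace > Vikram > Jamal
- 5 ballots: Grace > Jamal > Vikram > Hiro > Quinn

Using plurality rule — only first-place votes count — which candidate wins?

First-place votes: Quinn 0, Jamal 0, Grace 13, Hiro 1, Vikram 32.

Vikram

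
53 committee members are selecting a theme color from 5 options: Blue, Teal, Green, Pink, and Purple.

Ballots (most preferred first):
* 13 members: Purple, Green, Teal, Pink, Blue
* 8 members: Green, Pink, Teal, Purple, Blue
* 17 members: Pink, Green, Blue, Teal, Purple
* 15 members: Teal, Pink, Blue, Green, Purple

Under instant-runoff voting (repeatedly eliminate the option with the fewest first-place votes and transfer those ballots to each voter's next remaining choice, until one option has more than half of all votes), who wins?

Round 1: Blue 0, Teal 15, Green 8, Pink 17, Purple 13. Blue eliminated.
Round 2: Teal 15, Green 8, Pink 17, Purple 13. Green eliminated.
Round 3: Teal 15, Pink 25, Purple 13. Purple eliminated.
Round 4: Teal 28, Pink 25. Teal has a majority (≥27).

Teal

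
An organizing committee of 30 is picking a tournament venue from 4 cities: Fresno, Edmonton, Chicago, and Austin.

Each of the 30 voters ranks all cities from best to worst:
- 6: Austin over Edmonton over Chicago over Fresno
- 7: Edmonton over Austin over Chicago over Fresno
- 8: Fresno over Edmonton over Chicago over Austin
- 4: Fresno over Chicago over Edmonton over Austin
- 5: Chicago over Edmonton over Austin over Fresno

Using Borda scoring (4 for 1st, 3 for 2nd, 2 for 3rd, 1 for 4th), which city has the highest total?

Edmonton

Fresno: 6×1 + 7×1 + 8×4 + 4×4 + 5×1 = 66
Edmonton: 6×3 + 7×4 + 8×3 + 4×2 + 5×3 = 93
Chicago: 6×2 + 7×2 + 8×2 + 4×3 + 5×4 = 74
Austin: 6×4 + 7×3 + 8×1 + 4×1 + 5×2 = 67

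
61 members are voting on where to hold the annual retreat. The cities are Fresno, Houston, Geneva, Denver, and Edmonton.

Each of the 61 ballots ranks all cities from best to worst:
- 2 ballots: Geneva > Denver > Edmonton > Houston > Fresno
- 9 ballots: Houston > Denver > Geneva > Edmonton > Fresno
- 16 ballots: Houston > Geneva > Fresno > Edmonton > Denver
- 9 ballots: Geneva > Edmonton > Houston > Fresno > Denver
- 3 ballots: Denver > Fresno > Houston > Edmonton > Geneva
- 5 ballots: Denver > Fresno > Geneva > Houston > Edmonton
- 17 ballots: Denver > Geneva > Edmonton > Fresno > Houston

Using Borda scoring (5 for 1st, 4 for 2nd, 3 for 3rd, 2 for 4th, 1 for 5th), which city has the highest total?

Fresno: 2×1 + 9×1 + 16×3 + 9×2 + 3×4 + 5×4 + 17×2 = 143
Houston: 2×2 + 9×5 + 16×5 + 9×3 + 3×3 + 5×2 + 17×1 = 192
Geneva: 2×5 + 9×3 + 16×4 + 9×5 + 3×1 + 5×3 + 17×4 = 232
Denver: 2×4 + 9×4 + 16×1 + 9×1 + 3×5 + 5×5 + 17×5 = 194
Edmonton: 2×3 + 9×2 + 16×2 + 9×4 + 3×2 + 5×1 + 17×3 = 154

Geneva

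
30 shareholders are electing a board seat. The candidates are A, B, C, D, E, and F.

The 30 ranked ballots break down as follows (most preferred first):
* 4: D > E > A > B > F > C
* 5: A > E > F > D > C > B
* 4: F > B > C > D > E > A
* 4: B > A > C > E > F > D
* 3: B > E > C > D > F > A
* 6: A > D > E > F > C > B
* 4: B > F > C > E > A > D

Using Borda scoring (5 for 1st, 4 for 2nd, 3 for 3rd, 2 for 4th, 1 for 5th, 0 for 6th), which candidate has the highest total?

A

A: 4×3 + 5×5 + 4×0 + 4×4 + 3×0 + 6×5 + 4×1 = 87
B: 4×2 + 5×0 + 4×4 + 4×5 + 3×5 + 6×0 + 4×5 = 79
C: 4×0 + 5×1 + 4×3 + 4×3 + 3×3 + 6×1 + 4×3 = 56
D: 4×5 + 5×2 + 4×2 + 4×0 + 3×2 + 6×4 + 4×0 = 68
E: 4×4 + 5×4 + 4×1 + 4×2 + 3×4 + 6×3 + 4×2 = 86
F: 4×1 + 5×3 + 4×5 + 4×1 + 3×1 + 6×2 + 4×4 = 74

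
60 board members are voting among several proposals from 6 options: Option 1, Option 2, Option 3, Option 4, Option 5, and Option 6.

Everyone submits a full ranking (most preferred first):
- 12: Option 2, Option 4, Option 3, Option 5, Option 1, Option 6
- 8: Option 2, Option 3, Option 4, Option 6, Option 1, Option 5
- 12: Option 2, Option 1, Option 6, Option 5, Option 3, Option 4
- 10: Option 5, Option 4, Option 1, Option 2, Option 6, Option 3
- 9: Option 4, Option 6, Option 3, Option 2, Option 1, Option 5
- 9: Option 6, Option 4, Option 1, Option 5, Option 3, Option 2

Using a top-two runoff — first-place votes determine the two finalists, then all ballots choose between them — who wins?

Round 1 first-place votes: Option 1 0, Option 2 32, Option 3 0, Option 4 9, Option 5 10, Option 6 9. Option 2 and Option 5 advance.
Runoff: Option 2 is ranked above Option 5 on 41 ballots, Option 5 above Option 2 on 19.

Option 2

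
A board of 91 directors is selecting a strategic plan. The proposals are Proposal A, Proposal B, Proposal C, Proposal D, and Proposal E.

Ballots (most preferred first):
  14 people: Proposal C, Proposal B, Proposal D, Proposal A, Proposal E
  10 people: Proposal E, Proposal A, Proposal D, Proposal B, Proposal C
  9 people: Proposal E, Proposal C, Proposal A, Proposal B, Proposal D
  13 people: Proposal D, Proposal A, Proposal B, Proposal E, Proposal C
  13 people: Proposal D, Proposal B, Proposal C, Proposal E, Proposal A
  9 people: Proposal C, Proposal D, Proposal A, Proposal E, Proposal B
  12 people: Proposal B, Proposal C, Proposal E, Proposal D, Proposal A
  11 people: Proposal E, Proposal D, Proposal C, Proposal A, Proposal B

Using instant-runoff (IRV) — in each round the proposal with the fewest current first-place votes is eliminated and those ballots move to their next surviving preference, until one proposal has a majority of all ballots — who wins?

Round 1: Proposal A 0, Proposal B 12, Proposal C 23, Proposal D 26, Proposal E 30. Proposal A eliminated.
Round 2: Proposal B 12, Proposal C 23, Proposal D 26, Proposal E 30. Proposal B eliminated.
Round 3: Proposal C 35, Proposal D 26, Proposal E 30. Proposal D eliminated.
Round 4: Proposal C 48, Proposal E 43. Proposal C has a majority (≥46).

Proposal C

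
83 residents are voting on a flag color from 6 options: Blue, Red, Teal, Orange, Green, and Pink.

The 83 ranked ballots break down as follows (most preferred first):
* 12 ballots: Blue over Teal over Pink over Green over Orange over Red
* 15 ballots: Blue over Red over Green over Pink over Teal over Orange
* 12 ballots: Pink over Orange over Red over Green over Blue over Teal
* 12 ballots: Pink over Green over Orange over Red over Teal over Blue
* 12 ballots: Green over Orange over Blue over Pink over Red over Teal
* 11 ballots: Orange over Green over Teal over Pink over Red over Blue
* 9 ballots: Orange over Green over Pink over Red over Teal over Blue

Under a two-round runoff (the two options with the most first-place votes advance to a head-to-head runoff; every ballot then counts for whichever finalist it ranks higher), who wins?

Round 1 first-place votes: Blue 27, Red 0, Teal 0, Orange 20, Green 12, Pink 24. Blue and Pink advance.
Runoff: Blue is ranked above Pink on 39 ballots, Pink above Blue on 44.

Pink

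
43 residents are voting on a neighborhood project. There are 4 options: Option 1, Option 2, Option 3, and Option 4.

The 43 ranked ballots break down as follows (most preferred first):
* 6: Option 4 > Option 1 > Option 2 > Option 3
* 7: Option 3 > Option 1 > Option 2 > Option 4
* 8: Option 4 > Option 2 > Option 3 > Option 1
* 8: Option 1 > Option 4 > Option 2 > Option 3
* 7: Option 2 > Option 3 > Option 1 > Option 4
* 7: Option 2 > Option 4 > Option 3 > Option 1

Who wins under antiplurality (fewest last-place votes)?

Last-place votes: Option 1 15, Option 2 0, Option 3 14, Option 4 14.

Option 2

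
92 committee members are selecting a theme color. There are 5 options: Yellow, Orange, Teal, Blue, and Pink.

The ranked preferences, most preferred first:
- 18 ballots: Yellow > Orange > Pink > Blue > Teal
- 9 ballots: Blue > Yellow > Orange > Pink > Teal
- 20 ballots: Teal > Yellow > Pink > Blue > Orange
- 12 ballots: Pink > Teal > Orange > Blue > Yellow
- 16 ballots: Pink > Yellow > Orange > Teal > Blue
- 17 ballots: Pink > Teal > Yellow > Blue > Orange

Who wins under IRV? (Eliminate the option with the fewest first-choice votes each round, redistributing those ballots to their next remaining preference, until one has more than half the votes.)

Round 1: Yellow 18, Orange 0, Teal 20, Blue 9, Pink 45. Orange eliminated.
Round 2: Yellow 18, Teal 20, Blue 9, Pink 45. Blue eliminated.
Round 3: Yellow 27, Teal 20, Pink 45. Teal eliminated.
Round 4: Yellow 47, Pink 45. Yellow has a majority (≥47).

Yellow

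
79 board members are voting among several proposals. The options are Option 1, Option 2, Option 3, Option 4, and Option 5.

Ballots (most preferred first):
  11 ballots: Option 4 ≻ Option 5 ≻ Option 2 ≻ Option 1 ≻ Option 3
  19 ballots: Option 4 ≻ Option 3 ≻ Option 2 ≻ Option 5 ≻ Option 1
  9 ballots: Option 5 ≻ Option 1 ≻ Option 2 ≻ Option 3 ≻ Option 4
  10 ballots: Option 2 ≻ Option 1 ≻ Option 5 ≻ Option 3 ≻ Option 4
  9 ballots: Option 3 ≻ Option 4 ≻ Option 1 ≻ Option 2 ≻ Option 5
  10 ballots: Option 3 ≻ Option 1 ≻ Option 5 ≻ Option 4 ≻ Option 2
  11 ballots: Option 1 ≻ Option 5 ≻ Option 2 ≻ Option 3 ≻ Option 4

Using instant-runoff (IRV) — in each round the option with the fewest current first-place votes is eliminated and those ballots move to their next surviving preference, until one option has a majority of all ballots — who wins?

Option 1

Round 1: Option 1 11, Option 2 10, Option 3 19, Option 4 30, Option 5 9. Option 5 eliminated.
Round 2: Option 1 20, Option 2 10, Option 3 19, Option 4 30. Option 2 eliminated.
Round 3: Option 1 30, Option 3 19, Option 4 30. Option 3 eliminated.
Round 4: Option 1 40, Option 4 39. Option 1 has a majority (≥40).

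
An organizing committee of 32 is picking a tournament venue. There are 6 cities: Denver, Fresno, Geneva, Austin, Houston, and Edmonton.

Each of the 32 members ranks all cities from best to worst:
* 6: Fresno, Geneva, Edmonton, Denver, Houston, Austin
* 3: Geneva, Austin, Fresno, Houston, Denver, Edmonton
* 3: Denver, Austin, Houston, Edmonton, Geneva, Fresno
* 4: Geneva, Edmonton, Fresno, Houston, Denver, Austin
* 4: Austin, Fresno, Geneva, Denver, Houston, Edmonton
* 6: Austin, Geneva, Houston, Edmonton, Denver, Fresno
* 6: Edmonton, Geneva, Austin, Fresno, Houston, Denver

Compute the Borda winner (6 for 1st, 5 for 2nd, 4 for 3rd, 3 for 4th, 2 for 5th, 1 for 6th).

Denver: 6×3 + 3×2 + 3×6 + 4×2 + 4×3 + 6×2 + 6×1 = 80
Fresno: 6×6 + 3×4 + 3×1 + 4×4 + 4×5 + 6×1 + 6×3 = 111
Geneva: 6×5 + 3×6 + 3×2 + 4×6 + 4×4 + 6×5 + 6×5 = 154
Austin: 6×1 + 3×5 + 3×5 + 4×1 + 4×6 + 6×6 + 6×4 = 124
Houston: 6×2 + 3×3 + 3×4 + 4×3 + 4×2 + 6×4 + 6×2 = 89
Edmonton: 6×4 + 3×1 + 3×3 + 4×5 + 4×1 + 6×3 + 6×6 = 114

Geneva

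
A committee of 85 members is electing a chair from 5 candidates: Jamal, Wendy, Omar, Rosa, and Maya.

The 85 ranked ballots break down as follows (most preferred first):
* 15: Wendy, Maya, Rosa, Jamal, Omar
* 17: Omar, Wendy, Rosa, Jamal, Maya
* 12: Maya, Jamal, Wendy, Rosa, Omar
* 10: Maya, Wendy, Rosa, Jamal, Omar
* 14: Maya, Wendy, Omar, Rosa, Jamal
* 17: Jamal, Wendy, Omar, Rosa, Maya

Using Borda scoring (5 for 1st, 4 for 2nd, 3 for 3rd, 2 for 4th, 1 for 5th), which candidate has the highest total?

Jamal: 15×2 + 17×2 + 12×4 + 10×2 + 14×1 + 17×5 = 231
Wendy: 15×5 + 17×4 + 12×3 + 10×4 + 14×4 + 17×4 = 343
Omar: 15×1 + 17×5 + 12×1 + 10×1 + 14×3 + 17×3 = 215
Rosa: 15×3 + 17×3 + 12×2 + 10×3 + 14×2 + 17×2 = 212
Maya: 15×4 + 17×1 + 12×5 + 10×5 + 14×5 + 17×1 = 274

Wendy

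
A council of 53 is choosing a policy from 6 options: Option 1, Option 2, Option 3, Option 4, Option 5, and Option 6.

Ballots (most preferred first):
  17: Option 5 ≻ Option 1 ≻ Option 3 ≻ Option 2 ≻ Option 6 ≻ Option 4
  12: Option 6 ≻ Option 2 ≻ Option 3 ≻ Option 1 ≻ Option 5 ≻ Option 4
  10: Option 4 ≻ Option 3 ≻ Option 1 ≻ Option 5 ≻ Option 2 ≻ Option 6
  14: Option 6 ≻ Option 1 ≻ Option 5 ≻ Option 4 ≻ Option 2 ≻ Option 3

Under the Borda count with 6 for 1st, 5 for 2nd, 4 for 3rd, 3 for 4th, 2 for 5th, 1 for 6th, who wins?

Option 1: 17×5 + 12×3 + 10×4 + 14×5 = 231
Option 2: 17×3 + 12×5 + 10×2 + 14×2 = 159
Option 3: 17×4 + 12×4 + 10×5 + 14×1 = 180
Option 4: 17×1 + 12×1 + 10×6 + 14×3 = 131
Option 5: 17×6 + 12×2 + 10×3 + 14×4 = 212
Option 6: 17×2 + 12×6 + 10×1 + 14×6 = 200

Option 1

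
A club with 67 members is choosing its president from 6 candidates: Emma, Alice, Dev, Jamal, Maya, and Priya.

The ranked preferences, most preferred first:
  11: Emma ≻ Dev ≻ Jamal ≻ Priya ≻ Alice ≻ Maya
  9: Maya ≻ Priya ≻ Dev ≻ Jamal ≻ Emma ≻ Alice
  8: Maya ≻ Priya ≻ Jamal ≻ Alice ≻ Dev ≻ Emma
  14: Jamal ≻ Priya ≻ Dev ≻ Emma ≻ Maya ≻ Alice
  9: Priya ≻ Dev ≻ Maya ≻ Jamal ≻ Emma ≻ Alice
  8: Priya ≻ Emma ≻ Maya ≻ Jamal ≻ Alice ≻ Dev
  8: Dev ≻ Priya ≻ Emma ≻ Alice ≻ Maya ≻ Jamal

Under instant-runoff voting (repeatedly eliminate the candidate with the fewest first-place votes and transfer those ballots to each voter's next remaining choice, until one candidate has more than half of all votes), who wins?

Priya

Round 1: Emma 11, Alice 0, Dev 8, Jamal 14, Maya 17, Priya 17. Alice eliminated.
Round 2: Emma 11, Dev 8, Jamal 14, Maya 17, Priya 17. Dev eliminated.
Round 3: Emma 11, Jamal 14, Maya 17, Priya 25. Emma eliminated.
Round 4: Jamal 25, Maya 17, Priya 25. Maya eliminated.
Round 5: Jamal 25, Priya 42. Priya has a majority (≥34).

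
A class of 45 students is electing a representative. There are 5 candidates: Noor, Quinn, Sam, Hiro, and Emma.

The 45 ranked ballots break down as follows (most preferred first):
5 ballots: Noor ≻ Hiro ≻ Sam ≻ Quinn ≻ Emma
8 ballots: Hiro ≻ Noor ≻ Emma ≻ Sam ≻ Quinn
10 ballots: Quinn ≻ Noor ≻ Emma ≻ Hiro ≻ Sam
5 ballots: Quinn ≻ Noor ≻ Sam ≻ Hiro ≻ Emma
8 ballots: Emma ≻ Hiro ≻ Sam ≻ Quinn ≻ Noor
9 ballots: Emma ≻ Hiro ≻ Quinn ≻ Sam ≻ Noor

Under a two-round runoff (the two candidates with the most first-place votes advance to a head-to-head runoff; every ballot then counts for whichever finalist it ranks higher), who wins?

Emma

Round 1 first-place votes: Noor 5, Quinn 15, Sam 0, Hiro 8, Emma 17. Emma and Quinn advance.
Runoff: Emma is ranked above Quinn on 25 ballots, Quinn above Emma on 20.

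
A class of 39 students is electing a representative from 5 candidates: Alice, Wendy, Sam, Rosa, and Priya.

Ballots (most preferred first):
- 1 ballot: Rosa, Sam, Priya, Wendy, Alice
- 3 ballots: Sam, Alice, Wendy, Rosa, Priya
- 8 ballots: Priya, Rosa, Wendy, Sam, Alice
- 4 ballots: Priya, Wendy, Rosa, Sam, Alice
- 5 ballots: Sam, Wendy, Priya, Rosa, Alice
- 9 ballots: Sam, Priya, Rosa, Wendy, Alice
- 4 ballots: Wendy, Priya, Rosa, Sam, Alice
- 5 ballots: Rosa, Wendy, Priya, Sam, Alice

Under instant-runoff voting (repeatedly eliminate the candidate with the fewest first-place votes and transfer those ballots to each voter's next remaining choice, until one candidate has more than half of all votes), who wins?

Priya

Round 1: Alice 0, Wendy 4, Sam 17, Rosa 6, Priya 12. Alice eliminated.
Round 2: Wendy 4, Sam 17, Rosa 6, Priya 12. Wendy eliminated.
Round 3: Sam 17, Rosa 6, Priya 16. Rosa eliminated.
Round 4: Sam 18, Priya 21. Priya has a majority (≥20).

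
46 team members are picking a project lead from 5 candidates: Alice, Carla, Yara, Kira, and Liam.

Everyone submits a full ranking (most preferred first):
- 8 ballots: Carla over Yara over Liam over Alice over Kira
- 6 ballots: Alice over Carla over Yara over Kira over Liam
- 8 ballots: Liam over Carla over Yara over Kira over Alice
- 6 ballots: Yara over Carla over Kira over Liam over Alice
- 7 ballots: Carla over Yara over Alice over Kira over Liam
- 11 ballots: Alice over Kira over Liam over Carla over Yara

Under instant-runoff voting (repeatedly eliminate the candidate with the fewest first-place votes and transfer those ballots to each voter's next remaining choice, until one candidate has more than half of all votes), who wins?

Carla

Round 1: Alice 17, Carla 15, Yara 6, Kira 0, Liam 8. Kira eliminated.
Round 2: Alice 17, Carla 15, Yara 6, Liam 8. Yara eliminated.
Round 3: Alice 17, Carla 21, Liam 8. Liam eliminated.
Round 4: Alice 17, Carla 29. Carla has a majority (≥24).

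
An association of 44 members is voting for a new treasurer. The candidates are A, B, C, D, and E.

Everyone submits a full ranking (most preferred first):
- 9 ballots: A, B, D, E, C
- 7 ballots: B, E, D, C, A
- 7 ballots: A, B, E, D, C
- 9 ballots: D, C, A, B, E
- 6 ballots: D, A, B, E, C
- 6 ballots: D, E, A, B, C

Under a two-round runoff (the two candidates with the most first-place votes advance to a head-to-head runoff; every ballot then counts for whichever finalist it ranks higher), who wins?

Round 1 first-place votes: A 16, B 7, C 0, D 21, E 0. D and A advance.
Runoff: D is ranked above A on 28 ballots, A above D on 16.

D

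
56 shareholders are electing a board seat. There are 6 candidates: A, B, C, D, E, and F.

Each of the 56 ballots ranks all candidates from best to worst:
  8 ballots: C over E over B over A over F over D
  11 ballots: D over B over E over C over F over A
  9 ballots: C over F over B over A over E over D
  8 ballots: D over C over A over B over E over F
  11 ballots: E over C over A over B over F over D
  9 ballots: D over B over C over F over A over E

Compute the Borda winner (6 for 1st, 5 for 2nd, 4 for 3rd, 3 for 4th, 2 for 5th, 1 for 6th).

C

A: 8×3 + 11×1 + 9×3 + 8×4 + 11×4 + 9×2 = 156
B: 8×4 + 11×5 + 9×4 + 8×3 + 11×3 + 9×5 = 225
C: 8×6 + 11×3 + 9×6 + 8×5 + 11×5 + 9×4 = 266
D: 8×1 + 11×6 + 9×1 + 8×6 + 11×1 + 9×6 = 196
E: 8×5 + 11×4 + 9×2 + 8×2 + 11×6 + 9×1 = 193
F: 8×2 + 11×2 + 9×5 + 8×1 + 11×2 + 9×3 = 140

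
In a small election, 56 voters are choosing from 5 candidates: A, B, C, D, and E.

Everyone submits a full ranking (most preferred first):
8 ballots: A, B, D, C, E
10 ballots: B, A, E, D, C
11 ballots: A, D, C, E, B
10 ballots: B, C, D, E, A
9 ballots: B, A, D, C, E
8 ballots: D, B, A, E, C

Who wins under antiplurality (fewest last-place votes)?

Last-place votes: A 10, B 11, C 18, D 0, E 17.

D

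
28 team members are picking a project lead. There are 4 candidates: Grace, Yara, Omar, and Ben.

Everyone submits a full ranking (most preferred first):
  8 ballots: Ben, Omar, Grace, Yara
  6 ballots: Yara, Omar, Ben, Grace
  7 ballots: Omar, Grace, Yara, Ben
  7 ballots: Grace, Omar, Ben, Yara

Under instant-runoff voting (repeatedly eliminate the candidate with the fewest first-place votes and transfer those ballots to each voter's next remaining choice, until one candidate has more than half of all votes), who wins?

Omar

Round 1: Grace 7, Yara 6, Omar 7, Ben 8. Yara eliminated.
Round 2: Grace 7, Omar 13, Ben 8. Grace eliminated.
Round 3: Omar 20, Ben 8. Omar has a majority (≥15).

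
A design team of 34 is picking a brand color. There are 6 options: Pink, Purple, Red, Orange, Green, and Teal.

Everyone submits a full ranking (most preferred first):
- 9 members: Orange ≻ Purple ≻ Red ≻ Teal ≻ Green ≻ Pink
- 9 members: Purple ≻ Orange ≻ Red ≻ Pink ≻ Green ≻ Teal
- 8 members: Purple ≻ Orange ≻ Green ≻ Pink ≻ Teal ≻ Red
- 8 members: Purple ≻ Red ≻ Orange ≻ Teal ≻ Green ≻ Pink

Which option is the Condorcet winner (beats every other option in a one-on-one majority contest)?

Purple vs Pink: 34–0
Purple vs Red: 34–0
Purple vs Orange: 25–9
Purple vs Green: 34–0
Purple vs Teal: 34–0
Purple beats every other option.

Purple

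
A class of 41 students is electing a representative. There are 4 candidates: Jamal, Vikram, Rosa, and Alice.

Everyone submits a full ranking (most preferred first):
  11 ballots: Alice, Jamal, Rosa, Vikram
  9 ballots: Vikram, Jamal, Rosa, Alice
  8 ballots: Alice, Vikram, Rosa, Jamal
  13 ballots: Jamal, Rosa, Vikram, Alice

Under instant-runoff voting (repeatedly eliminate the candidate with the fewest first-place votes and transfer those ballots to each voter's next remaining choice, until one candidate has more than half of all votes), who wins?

Jamal

Round 1: Jamal 13, Vikram 9, Rosa 0, Alice 19. Rosa eliminated.
Round 2: Jamal 13, Vikram 9, Alice 19. Vikram eliminated.
Round 3: Jamal 22, Alice 19. Jamal has a majority (≥21).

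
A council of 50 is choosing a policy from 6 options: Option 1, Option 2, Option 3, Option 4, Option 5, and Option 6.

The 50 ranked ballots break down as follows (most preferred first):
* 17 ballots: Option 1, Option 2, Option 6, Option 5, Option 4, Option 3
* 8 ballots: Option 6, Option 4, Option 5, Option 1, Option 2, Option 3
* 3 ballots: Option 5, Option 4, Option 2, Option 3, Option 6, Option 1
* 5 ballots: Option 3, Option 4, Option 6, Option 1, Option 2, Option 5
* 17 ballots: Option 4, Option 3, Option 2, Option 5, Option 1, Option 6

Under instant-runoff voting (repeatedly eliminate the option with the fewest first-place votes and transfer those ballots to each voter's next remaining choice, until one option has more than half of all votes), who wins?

Round 1: Option 1 17, Option 2 0, Option 3 5, Option 4 17, Option 5 3, Option 6 8. Option 2 eliminated.
Round 2: Option 1 17, Option 3 5, Option 4 17, Option 5 3, Option 6 8. Option 5 eliminated.
Round 3: Option 1 17, Option 3 5, Option 4 20, Option 6 8. Option 3 eliminated.
Round 4: Option 1 17, Option 4 25, Option 6 8. Option 6 eliminated.
Round 5: Option 1 17, Option 4 33. Option 4 has a majority (≥26).

Option 4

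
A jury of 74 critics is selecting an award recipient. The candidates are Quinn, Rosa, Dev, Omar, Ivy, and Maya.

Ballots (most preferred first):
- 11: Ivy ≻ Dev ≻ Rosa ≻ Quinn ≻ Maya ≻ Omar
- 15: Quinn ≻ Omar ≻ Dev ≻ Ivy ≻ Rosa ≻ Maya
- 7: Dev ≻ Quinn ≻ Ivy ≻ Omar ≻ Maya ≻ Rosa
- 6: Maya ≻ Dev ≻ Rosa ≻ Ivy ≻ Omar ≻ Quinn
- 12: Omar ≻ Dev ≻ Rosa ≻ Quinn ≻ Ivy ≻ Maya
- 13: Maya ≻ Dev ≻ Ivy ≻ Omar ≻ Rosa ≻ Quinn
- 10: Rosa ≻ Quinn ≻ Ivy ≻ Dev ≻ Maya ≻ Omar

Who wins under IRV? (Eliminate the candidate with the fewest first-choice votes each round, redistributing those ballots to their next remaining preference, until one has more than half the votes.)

Quinn

Round 1: Quinn 15, Rosa 10, Dev 7, Omar 12, Ivy 11, Maya 19. Dev eliminated.
Round 2: Quinn 22, Rosa 10, Omar 12, Ivy 11, Maya 19. Rosa eliminated.
Round 3: Quinn 32, Omar 12, Ivy 11, Maya 19. Ivy eliminated.
Round 4: Quinn 43, Omar 12, Maya 19. Quinn has a majority (≥38).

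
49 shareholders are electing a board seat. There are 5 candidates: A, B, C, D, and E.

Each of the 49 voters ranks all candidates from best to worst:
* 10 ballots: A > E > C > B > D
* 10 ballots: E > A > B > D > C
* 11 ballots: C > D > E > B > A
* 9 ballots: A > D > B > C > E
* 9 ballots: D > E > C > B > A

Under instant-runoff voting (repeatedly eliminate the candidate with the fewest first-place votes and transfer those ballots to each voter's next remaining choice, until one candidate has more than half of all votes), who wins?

Round 1: A 19, B 0, C 11, D 9, E 10. B eliminated.
Round 2: A 19, C 11, D 9, E 10. D eliminated.
Round 3: A 19, C 11, E 19. C eliminated.
Round 4: A 19, E 30. E has a majority (≥25).

E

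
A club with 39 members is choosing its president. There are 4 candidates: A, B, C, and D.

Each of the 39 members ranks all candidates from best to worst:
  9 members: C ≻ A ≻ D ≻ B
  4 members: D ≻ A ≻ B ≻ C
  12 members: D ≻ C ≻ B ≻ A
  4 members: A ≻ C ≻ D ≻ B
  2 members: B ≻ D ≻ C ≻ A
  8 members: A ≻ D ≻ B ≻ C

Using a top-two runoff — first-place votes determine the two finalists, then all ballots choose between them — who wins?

Round 1 first-place votes: A 12, B 2, C 9, D 16. D and A advance.
Runoff: D is ranked above A on 18 ballots, A above D on 21.

A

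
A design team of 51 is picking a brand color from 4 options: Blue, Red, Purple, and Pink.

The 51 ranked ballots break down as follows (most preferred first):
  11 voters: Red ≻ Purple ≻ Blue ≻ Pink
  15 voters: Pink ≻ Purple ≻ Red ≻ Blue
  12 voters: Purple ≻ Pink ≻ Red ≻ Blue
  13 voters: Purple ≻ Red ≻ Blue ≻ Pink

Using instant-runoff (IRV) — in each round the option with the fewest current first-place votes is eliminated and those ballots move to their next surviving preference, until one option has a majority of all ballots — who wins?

Purple

Round 1: Blue 0, Red 11, Purple 25, Pink 15. Blue eliminated.
Round 2: Red 11, Purple 25, Pink 15. Red eliminated.
Round 3: Purple 36, Pink 15. Purple has a majority (≥26).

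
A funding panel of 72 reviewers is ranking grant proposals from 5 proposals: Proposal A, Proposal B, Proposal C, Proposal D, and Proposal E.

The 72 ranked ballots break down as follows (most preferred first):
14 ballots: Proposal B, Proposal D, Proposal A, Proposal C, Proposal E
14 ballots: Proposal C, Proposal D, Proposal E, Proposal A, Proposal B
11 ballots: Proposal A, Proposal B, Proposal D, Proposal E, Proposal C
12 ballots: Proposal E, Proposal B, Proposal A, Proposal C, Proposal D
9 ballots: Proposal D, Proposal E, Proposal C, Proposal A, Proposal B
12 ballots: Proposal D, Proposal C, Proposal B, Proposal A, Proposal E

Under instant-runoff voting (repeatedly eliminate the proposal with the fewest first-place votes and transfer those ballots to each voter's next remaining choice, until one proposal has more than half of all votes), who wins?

Proposal B

Round 1: Proposal A 11, Proposal B 14, Proposal C 14, Proposal D 21, Proposal E 12. Proposal A eliminated.
Round 2: Proposal B 25, Proposal C 14, Proposal D 21, Proposal E 12. Proposal E eliminated.
Round 3: Proposal B 37, Proposal C 14, Proposal D 21. Proposal B has a majority (≥37).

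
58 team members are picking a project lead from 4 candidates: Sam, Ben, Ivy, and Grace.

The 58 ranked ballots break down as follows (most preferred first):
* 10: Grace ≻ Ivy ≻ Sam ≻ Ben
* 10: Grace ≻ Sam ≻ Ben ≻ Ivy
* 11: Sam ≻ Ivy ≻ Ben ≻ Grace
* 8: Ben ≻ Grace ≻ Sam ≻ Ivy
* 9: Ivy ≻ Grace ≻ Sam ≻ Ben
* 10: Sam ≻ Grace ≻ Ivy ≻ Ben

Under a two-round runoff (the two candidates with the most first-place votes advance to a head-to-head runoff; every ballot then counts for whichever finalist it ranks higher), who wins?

Grace

Round 1 first-place votes: Sam 21, Ben 8, Ivy 9, Grace 20. Sam and Grace advance.
Runoff: Sam is ranked above Grace on 21 ballots, Grace above Sam on 37.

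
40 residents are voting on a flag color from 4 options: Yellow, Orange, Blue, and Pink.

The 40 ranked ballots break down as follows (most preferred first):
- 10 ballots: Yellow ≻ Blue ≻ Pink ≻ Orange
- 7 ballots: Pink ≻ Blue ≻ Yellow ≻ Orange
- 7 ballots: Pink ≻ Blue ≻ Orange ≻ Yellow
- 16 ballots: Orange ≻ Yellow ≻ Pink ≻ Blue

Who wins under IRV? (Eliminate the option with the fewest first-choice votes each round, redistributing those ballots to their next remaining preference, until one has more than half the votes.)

Pink

Round 1: Yellow 10, Orange 16, Blue 0, Pink 14. Blue eliminated.
Round 2: Yellow 10, Orange 16, Pink 14. Yellow eliminated.
Round 3: Orange 16, Pink 24. Pink has a majority (≥21).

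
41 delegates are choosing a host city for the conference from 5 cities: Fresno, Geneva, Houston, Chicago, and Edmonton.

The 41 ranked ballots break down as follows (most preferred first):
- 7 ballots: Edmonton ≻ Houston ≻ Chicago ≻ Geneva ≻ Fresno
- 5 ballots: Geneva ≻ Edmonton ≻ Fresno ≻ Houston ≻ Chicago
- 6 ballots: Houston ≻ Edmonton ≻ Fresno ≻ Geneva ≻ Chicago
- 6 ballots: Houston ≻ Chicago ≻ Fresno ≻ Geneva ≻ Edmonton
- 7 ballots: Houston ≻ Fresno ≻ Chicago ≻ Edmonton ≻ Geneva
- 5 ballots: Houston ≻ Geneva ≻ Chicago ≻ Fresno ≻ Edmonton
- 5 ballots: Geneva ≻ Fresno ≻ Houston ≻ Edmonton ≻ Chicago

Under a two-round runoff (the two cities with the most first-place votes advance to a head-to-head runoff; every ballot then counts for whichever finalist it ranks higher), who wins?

Houston

Round 1 first-place votes: Fresno 0, Geneva 10, Houston 24, Chicago 0, Edmonton 7. Houston and Geneva advance.
Runoff: Houston is ranked above Geneva on 31 ballots, Geneva above Houston on 10.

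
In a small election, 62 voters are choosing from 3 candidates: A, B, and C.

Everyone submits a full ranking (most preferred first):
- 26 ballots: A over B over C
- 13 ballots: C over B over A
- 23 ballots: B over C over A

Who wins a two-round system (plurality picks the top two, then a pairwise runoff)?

Round 1 first-place votes: A 26, B 23, C 13. A and B advance.
Runoff: A is ranked above B on 26 ballots, B above A on 36.

B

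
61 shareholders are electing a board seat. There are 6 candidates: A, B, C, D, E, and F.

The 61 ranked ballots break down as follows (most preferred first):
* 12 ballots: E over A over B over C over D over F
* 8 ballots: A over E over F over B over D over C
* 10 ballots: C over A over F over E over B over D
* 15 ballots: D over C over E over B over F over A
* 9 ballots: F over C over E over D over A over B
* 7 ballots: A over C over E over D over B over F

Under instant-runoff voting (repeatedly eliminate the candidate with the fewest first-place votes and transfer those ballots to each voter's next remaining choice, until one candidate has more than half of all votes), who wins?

C

Round 1: A 15, B 0, C 10, D 15, E 12, F 9. B eliminated.
Round 2: A 15, C 10, D 15, E 12, F 9. F eliminated.
Round 3: A 15, C 19, D 15, E 12. E eliminated.
Round 4: A 27, C 19, D 15. D eliminated.
Round 5: A 27, C 34. C has a majority (≥31).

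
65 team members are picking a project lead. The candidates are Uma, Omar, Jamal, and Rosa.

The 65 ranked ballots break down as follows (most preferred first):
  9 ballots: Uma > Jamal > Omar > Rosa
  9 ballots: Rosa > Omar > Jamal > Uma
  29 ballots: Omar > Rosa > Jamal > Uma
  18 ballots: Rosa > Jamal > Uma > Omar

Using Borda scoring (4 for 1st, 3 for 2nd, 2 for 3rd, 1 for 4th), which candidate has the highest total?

Rosa

Uma: 9×4 + 9×1 + 29×1 + 18×2 = 110
Omar: 9×2 + 9×3 + 29×4 + 18×1 = 179
Jamal: 9×3 + 9×2 + 29×2 + 18×3 = 157
Rosa: 9×1 + 9×4 + 29×3 + 18×4 = 204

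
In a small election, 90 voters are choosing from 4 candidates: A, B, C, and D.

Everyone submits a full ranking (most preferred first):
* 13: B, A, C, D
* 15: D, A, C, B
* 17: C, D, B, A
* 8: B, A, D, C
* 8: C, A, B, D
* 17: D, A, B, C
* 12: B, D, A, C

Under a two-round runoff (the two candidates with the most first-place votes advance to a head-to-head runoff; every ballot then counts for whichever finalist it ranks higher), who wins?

Round 1 first-place votes: A 0, B 33, C 25, D 32. B and D advance.
Runoff: B is ranked above D on 41 ballots, D above B on 49.

D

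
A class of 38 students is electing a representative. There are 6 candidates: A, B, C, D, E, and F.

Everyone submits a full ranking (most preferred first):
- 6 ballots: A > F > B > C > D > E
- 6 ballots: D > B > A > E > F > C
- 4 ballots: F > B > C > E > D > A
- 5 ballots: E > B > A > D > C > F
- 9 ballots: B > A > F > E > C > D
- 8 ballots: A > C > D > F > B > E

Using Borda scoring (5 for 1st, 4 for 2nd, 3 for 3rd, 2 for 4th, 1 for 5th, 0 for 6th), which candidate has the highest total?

A

A: 6×5 + 6×3 + 4×0 + 5×3 + 9×4 + 8×5 = 139
B: 6×3 + 6×4 + 4×4 + 5×4 + 9×5 + 8×1 = 131
C: 6×2 + 6×0 + 4×3 + 5×1 + 9×1 + 8×4 = 70
D: 6×1 + 6×5 + 4×1 + 5×2 + 9×0 + 8×3 = 74
E: 6×0 + 6×2 + 4×2 + 5×5 + 9×2 + 8×0 = 63
F: 6×4 + 6×1 + 4×5 + 5×0 + 9×3 + 8×2 = 93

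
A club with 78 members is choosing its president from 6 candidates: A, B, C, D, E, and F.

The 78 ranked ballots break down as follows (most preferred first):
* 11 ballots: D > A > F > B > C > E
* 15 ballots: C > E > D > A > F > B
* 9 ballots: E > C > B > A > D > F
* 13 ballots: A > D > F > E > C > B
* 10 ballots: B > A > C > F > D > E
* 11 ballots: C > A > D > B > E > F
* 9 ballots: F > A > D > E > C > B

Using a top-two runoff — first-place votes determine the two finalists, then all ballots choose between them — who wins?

Round 1 first-place votes: A 13, B 10, C 26, D 11, E 9, F 9. C and A advance.
Runoff: C is ranked above A on 35 ballots, A above C on 43.

A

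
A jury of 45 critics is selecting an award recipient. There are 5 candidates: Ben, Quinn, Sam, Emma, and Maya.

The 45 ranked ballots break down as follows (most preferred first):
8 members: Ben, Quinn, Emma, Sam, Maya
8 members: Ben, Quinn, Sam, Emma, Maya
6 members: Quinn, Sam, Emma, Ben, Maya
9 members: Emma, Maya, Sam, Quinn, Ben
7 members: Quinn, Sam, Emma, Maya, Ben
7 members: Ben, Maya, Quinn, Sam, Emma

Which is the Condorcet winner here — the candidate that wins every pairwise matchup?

Ben

Ben vs Quinn: 23–22
Ben vs Sam: 23–22
Ben vs Emma: 23–22
Ben vs Maya: 29–16
Ben beats every other candidate.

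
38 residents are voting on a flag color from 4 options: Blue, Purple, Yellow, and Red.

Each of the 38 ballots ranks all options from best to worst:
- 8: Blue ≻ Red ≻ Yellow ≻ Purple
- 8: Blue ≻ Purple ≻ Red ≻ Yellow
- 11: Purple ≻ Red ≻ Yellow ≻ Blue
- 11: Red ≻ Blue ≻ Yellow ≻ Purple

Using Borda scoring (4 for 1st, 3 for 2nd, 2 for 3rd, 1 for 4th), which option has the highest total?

Blue: 8×4 + 8×4 + 11×1 + 11×3 = 108
Purple: 8×1 + 8×3 + 11×4 + 11×1 = 87
Yellow: 8×2 + 8×1 + 11×2 + 11×2 = 68
Red: 8×3 + 8×2 + 11×3 + 11×4 = 117

Red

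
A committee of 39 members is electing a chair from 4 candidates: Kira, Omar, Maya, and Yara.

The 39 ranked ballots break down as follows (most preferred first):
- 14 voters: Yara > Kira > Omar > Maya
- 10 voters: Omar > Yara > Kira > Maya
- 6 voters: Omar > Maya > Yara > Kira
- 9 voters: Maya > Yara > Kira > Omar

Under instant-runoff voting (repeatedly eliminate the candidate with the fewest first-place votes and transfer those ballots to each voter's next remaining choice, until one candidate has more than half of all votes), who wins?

Yara

Round 1: Kira 0, Omar 16, Maya 9, Yara 14. Kira eliminated.
Round 2: Omar 16, Maya 9, Yara 14. Maya eliminated.
Round 3: Omar 16, Yara 23. Yara has a majority (≥20).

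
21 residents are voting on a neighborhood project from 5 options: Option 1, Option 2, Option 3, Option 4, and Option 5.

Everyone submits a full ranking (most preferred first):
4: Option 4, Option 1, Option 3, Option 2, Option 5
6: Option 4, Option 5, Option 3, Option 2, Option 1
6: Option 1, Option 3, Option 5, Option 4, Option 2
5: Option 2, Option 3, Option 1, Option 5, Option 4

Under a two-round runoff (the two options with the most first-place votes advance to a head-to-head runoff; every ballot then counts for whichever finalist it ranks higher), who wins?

Round 1 first-place votes: Option 1 6, Option 2 5, Option 3 0, Option 4 10, Option 5 0. Option 4 and Option 1 advance.
Runoff: Option 4 is ranked above Option 1 on 10 ballots, Option 1 above Option 4 on 11.

Option 1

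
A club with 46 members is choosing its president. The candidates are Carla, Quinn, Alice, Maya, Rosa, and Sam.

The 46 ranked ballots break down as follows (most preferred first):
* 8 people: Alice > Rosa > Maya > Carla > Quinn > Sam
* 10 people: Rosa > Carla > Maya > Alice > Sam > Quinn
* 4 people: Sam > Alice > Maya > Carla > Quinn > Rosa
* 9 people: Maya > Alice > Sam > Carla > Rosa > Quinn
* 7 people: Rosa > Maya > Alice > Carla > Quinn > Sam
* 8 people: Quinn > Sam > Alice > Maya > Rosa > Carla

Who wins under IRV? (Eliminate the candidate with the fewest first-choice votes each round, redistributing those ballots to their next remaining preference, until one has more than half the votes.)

Round 1: Carla 0, Quinn 8, Alice 8, Maya 9, Rosa 17, Sam 4. Carla eliminated.
Round 2: Quinn 8, Alice 8, Maya 9, Rosa 17, Sam 4. Sam eliminated.
Round 3: Quinn 8, Alice 12, Maya 9, Rosa 17. Quinn eliminated.
Round 4: Alice 20, Maya 9, Rosa 17. Maya eliminated.
Round 5: Alice 29, Rosa 17. Alice has a majority (≥24).

Alice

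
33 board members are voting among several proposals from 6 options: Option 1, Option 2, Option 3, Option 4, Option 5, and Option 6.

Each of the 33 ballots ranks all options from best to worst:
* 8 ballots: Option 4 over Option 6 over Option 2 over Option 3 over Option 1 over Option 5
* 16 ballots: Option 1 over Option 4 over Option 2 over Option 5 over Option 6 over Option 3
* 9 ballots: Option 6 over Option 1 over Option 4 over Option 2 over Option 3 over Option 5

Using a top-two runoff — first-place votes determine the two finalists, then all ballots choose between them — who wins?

Round 1 first-place votes: Option 1 16, Option 2 0, Option 3 0, Option 4 8, Option 5 0, Option 6 9. Option 1 and Option 6 advance.
Runoff: Option 1 is ranked above Option 6 on 16 ballots, Option 6 above Option 1 on 17.

Option 6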